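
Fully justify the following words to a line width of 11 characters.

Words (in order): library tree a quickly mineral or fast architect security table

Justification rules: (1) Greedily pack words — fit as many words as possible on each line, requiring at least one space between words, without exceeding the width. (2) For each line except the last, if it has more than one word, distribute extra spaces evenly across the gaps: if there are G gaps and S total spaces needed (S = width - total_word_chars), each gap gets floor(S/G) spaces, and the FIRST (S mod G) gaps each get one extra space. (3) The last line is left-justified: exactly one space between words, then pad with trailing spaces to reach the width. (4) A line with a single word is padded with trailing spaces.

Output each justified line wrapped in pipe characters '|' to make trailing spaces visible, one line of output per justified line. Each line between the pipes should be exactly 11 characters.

Answer: |library    |
|tree      a|
|quickly    |
|mineral  or|
|fast       |
|architect  |
|security   |
|table      |

Derivation:
Line 1: ['library'] (min_width=7, slack=4)
Line 2: ['tree', 'a'] (min_width=6, slack=5)
Line 3: ['quickly'] (min_width=7, slack=4)
Line 4: ['mineral', 'or'] (min_width=10, slack=1)
Line 5: ['fast'] (min_width=4, slack=7)
Line 6: ['architect'] (min_width=9, slack=2)
Line 7: ['security'] (min_width=8, slack=3)
Line 8: ['table'] (min_width=5, slack=6)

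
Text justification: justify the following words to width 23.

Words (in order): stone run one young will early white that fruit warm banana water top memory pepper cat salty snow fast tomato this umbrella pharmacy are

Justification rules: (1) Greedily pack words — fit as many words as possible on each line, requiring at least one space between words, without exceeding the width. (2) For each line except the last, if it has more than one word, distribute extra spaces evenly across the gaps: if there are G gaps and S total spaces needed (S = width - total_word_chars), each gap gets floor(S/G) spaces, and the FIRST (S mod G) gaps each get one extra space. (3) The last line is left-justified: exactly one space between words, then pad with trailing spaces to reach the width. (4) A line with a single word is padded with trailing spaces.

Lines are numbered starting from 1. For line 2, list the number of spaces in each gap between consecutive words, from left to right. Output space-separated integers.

Line 1: ['stone', 'run', 'one', 'young'] (min_width=19, slack=4)
Line 2: ['will', 'early', 'white', 'that'] (min_width=21, slack=2)
Line 3: ['fruit', 'warm', 'banana', 'water'] (min_width=23, slack=0)
Line 4: ['top', 'memory', 'pepper', 'cat'] (min_width=21, slack=2)
Line 5: ['salty', 'snow', 'fast', 'tomato'] (min_width=22, slack=1)
Line 6: ['this', 'umbrella', 'pharmacy'] (min_width=22, slack=1)
Line 7: ['are'] (min_width=3, slack=20)

Answer: 2 2 1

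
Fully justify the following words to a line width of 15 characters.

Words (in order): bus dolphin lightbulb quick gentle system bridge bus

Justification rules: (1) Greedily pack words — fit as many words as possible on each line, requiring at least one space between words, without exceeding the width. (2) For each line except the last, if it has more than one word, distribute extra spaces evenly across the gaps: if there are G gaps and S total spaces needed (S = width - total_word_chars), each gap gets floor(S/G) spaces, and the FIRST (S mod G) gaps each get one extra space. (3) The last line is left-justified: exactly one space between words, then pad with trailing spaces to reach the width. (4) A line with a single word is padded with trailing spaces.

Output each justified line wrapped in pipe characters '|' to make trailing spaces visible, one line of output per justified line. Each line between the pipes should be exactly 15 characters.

Line 1: ['bus', 'dolphin'] (min_width=11, slack=4)
Line 2: ['lightbulb', 'quick'] (min_width=15, slack=0)
Line 3: ['gentle', 'system'] (min_width=13, slack=2)
Line 4: ['bridge', 'bus'] (min_width=10, slack=5)

Answer: |bus     dolphin|
|lightbulb quick|
|gentle   system|
|bridge bus     |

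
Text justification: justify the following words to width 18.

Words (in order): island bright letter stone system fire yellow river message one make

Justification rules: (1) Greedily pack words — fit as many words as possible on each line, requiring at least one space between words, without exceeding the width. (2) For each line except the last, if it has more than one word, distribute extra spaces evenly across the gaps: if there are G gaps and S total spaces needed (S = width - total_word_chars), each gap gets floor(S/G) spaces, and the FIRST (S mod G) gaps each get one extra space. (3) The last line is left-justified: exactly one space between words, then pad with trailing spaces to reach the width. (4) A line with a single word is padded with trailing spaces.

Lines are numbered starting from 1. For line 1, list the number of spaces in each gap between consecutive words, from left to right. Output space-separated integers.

Line 1: ['island', 'bright'] (min_width=13, slack=5)
Line 2: ['letter', 'stone'] (min_width=12, slack=6)
Line 3: ['system', 'fire', 'yellow'] (min_width=18, slack=0)
Line 4: ['river', 'message', 'one'] (min_width=17, slack=1)
Line 5: ['make'] (min_width=4, slack=14)

Answer: 6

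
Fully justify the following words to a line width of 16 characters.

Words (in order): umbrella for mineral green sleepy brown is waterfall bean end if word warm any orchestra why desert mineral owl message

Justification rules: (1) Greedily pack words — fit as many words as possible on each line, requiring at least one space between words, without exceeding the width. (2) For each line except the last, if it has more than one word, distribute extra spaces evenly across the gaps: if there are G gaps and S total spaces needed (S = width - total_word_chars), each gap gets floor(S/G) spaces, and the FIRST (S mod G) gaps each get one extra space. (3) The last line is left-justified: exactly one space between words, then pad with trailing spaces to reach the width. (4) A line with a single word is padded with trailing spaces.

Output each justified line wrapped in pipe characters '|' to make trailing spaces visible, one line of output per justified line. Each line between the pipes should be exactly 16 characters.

Line 1: ['umbrella', 'for'] (min_width=12, slack=4)
Line 2: ['mineral', 'green'] (min_width=13, slack=3)
Line 3: ['sleepy', 'brown', 'is'] (min_width=15, slack=1)
Line 4: ['waterfall', 'bean'] (min_width=14, slack=2)
Line 5: ['end', 'if', 'word', 'warm'] (min_width=16, slack=0)
Line 6: ['any', 'orchestra'] (min_width=13, slack=3)
Line 7: ['why', 'desert'] (min_width=10, slack=6)
Line 8: ['mineral', 'owl'] (min_width=11, slack=5)
Line 9: ['message'] (min_width=7, slack=9)

Answer: |umbrella     for|
|mineral    green|
|sleepy  brown is|
|waterfall   bean|
|end if word warm|
|any    orchestra|
|why       desert|
|mineral      owl|
|message         |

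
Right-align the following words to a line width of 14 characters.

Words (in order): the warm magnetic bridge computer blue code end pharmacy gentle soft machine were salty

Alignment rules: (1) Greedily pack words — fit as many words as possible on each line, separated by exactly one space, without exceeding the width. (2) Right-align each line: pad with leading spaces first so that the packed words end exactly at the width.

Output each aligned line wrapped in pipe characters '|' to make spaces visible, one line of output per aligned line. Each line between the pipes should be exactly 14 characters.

Line 1: ['the', 'warm'] (min_width=8, slack=6)
Line 2: ['magnetic'] (min_width=8, slack=6)
Line 3: ['bridge'] (min_width=6, slack=8)
Line 4: ['computer', 'blue'] (min_width=13, slack=1)
Line 5: ['code', 'end'] (min_width=8, slack=6)
Line 6: ['pharmacy'] (min_width=8, slack=6)
Line 7: ['gentle', 'soft'] (min_width=11, slack=3)
Line 8: ['machine', 'were'] (min_width=12, slack=2)
Line 9: ['salty'] (min_width=5, slack=9)

Answer: |      the warm|
|      magnetic|
|        bridge|
| computer blue|
|      code end|
|      pharmacy|
|   gentle soft|
|  machine were|
|         salty|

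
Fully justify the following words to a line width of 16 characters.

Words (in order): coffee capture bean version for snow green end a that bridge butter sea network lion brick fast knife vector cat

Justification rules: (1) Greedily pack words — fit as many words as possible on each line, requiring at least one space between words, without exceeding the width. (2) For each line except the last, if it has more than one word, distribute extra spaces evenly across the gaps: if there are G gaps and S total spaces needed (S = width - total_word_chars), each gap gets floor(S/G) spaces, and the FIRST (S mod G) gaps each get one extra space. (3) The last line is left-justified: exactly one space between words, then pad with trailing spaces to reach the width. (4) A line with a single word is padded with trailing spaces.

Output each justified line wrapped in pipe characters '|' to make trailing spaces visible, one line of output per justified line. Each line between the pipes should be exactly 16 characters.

Line 1: ['coffee', 'capture'] (min_width=14, slack=2)
Line 2: ['bean', 'version', 'for'] (min_width=16, slack=0)
Line 3: ['snow', 'green', 'end', 'a'] (min_width=16, slack=0)
Line 4: ['that', 'bridge'] (min_width=11, slack=5)
Line 5: ['butter', 'sea'] (min_width=10, slack=6)
Line 6: ['network', 'lion'] (min_width=12, slack=4)
Line 7: ['brick', 'fast', 'knife'] (min_width=16, slack=0)
Line 8: ['vector', 'cat'] (min_width=10, slack=6)

Answer: |coffee   capture|
|bean version for|
|snow green end a|
|that      bridge|
|butter       sea|
|network     lion|
|brick fast knife|
|vector cat      |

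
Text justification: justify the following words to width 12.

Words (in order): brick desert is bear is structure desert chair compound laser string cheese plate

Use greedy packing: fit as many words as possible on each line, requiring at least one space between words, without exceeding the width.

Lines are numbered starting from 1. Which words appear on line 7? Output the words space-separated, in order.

Line 1: ['brick', 'desert'] (min_width=12, slack=0)
Line 2: ['is', 'bear', 'is'] (min_width=10, slack=2)
Line 3: ['structure'] (min_width=9, slack=3)
Line 4: ['desert', 'chair'] (min_width=12, slack=0)
Line 5: ['compound'] (min_width=8, slack=4)
Line 6: ['laser', 'string'] (min_width=12, slack=0)
Line 7: ['cheese', 'plate'] (min_width=12, slack=0)

Answer: cheese plate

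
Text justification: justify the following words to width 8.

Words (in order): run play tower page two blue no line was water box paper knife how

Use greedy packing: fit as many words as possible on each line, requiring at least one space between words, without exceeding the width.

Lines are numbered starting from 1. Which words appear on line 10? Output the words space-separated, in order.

Answer: how

Derivation:
Line 1: ['run', 'play'] (min_width=8, slack=0)
Line 2: ['tower'] (min_width=5, slack=3)
Line 3: ['page', 'two'] (min_width=8, slack=0)
Line 4: ['blue', 'no'] (min_width=7, slack=1)
Line 5: ['line', 'was'] (min_width=8, slack=0)
Line 6: ['water'] (min_width=5, slack=3)
Line 7: ['box'] (min_width=3, slack=5)
Line 8: ['paper'] (min_width=5, slack=3)
Line 9: ['knife'] (min_width=5, slack=3)
Line 10: ['how'] (min_width=3, slack=5)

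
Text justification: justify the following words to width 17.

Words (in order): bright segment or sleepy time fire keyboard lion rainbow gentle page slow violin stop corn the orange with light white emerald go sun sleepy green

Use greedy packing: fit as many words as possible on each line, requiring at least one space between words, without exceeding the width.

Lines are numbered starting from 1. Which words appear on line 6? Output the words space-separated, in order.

Line 1: ['bright', 'segment', 'or'] (min_width=17, slack=0)
Line 2: ['sleepy', 'time', 'fire'] (min_width=16, slack=1)
Line 3: ['keyboard', 'lion'] (min_width=13, slack=4)
Line 4: ['rainbow', 'gentle'] (min_width=14, slack=3)
Line 5: ['page', 'slow', 'violin'] (min_width=16, slack=1)
Line 6: ['stop', 'corn', 'the'] (min_width=13, slack=4)
Line 7: ['orange', 'with', 'light'] (min_width=17, slack=0)
Line 8: ['white', 'emerald', 'go'] (min_width=16, slack=1)
Line 9: ['sun', 'sleepy', 'green'] (min_width=16, slack=1)

Answer: stop corn the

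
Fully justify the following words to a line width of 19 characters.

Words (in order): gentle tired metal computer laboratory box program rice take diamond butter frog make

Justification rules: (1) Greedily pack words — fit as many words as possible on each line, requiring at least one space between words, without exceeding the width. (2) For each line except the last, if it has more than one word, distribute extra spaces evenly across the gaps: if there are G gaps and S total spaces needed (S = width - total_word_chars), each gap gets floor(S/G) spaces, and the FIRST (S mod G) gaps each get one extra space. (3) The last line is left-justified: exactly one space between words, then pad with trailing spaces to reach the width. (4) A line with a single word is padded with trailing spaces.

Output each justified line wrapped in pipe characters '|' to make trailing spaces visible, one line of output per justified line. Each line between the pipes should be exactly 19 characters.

Answer: |gentle  tired metal|
|computer laboratory|
|box   program  rice|
|take diamond butter|
|frog make          |

Derivation:
Line 1: ['gentle', 'tired', 'metal'] (min_width=18, slack=1)
Line 2: ['computer', 'laboratory'] (min_width=19, slack=0)
Line 3: ['box', 'program', 'rice'] (min_width=16, slack=3)
Line 4: ['take', 'diamond', 'butter'] (min_width=19, slack=0)
Line 5: ['frog', 'make'] (min_width=9, slack=10)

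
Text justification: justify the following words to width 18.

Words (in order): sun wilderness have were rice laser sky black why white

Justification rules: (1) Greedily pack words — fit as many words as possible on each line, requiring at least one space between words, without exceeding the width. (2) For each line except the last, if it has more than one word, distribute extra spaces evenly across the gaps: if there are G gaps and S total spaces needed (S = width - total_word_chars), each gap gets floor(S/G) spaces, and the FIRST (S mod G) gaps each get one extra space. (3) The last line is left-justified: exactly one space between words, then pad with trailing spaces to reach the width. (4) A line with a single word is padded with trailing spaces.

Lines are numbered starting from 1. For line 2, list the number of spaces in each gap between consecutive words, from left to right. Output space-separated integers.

Answer: 3 3

Derivation:
Line 1: ['sun', 'wilderness'] (min_width=14, slack=4)
Line 2: ['have', 'were', 'rice'] (min_width=14, slack=4)
Line 3: ['laser', 'sky', 'black'] (min_width=15, slack=3)
Line 4: ['why', 'white'] (min_width=9, slack=9)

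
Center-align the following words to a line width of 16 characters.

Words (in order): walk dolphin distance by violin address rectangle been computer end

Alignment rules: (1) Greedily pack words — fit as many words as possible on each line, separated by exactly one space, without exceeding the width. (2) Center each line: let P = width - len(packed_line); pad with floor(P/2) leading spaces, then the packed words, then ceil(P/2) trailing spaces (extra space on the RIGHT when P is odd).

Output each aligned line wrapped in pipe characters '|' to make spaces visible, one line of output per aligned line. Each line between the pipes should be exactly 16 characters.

Line 1: ['walk', 'dolphin'] (min_width=12, slack=4)
Line 2: ['distance', 'by'] (min_width=11, slack=5)
Line 3: ['violin', 'address'] (min_width=14, slack=2)
Line 4: ['rectangle', 'been'] (min_width=14, slack=2)
Line 5: ['computer', 'end'] (min_width=12, slack=4)

Answer: |  walk dolphin  |
|  distance by   |
| violin address |
| rectangle been |
|  computer end  |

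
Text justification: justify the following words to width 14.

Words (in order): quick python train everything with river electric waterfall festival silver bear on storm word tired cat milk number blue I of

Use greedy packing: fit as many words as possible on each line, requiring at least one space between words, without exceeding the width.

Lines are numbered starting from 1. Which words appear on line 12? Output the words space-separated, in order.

Line 1: ['quick', 'python'] (min_width=12, slack=2)
Line 2: ['train'] (min_width=5, slack=9)
Line 3: ['everything'] (min_width=10, slack=4)
Line 4: ['with', 'river'] (min_width=10, slack=4)
Line 5: ['electric'] (min_width=8, slack=6)
Line 6: ['waterfall'] (min_width=9, slack=5)
Line 7: ['festival'] (min_width=8, slack=6)
Line 8: ['silver', 'bear', 'on'] (min_width=14, slack=0)
Line 9: ['storm', 'word'] (min_width=10, slack=4)
Line 10: ['tired', 'cat', 'milk'] (min_width=14, slack=0)
Line 11: ['number', 'blue', 'I'] (min_width=13, slack=1)
Line 12: ['of'] (min_width=2, slack=12)

Answer: of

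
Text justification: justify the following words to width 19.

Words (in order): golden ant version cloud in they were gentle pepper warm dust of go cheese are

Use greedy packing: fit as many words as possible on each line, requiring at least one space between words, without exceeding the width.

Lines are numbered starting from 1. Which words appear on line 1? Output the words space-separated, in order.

Answer: golden ant version

Derivation:
Line 1: ['golden', 'ant', 'version'] (min_width=18, slack=1)
Line 2: ['cloud', 'in', 'they', 'were'] (min_width=18, slack=1)
Line 3: ['gentle', 'pepper', 'warm'] (min_width=18, slack=1)
Line 4: ['dust', 'of', 'go', 'cheese'] (min_width=17, slack=2)
Line 5: ['are'] (min_width=3, slack=16)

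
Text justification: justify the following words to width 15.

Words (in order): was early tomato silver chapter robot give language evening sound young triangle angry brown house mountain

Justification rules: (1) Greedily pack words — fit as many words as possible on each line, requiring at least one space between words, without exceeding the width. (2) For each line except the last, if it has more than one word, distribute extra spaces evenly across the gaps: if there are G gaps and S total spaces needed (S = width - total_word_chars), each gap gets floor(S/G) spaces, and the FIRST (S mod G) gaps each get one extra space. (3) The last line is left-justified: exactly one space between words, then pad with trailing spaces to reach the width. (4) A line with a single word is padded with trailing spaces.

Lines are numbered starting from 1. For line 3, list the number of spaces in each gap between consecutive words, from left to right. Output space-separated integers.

Answer: 3

Derivation:
Line 1: ['was', 'early'] (min_width=9, slack=6)
Line 2: ['tomato', 'silver'] (min_width=13, slack=2)
Line 3: ['chapter', 'robot'] (min_width=13, slack=2)
Line 4: ['give', 'language'] (min_width=13, slack=2)
Line 5: ['evening', 'sound'] (min_width=13, slack=2)
Line 6: ['young', 'triangle'] (min_width=14, slack=1)
Line 7: ['angry', 'brown'] (min_width=11, slack=4)
Line 8: ['house', 'mountain'] (min_width=14, slack=1)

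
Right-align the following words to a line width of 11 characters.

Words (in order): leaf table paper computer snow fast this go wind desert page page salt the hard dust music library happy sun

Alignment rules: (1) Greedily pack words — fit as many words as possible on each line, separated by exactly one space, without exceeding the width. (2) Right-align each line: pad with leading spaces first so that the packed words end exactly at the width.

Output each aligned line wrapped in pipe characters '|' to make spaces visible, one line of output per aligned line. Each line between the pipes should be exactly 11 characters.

Answer: | leaf table|
|      paper|
|   computer|
|  snow fast|
|    this go|
|wind desert|
|  page page|
|   salt the|
|  hard dust|
|      music|
|    library|
|  happy sun|

Derivation:
Line 1: ['leaf', 'table'] (min_width=10, slack=1)
Line 2: ['paper'] (min_width=5, slack=6)
Line 3: ['computer'] (min_width=8, slack=3)
Line 4: ['snow', 'fast'] (min_width=9, slack=2)
Line 5: ['this', 'go'] (min_width=7, slack=4)
Line 6: ['wind', 'desert'] (min_width=11, slack=0)
Line 7: ['page', 'page'] (min_width=9, slack=2)
Line 8: ['salt', 'the'] (min_width=8, slack=3)
Line 9: ['hard', 'dust'] (min_width=9, slack=2)
Line 10: ['music'] (min_width=5, slack=6)
Line 11: ['library'] (min_width=7, slack=4)
Line 12: ['happy', 'sun'] (min_width=9, slack=2)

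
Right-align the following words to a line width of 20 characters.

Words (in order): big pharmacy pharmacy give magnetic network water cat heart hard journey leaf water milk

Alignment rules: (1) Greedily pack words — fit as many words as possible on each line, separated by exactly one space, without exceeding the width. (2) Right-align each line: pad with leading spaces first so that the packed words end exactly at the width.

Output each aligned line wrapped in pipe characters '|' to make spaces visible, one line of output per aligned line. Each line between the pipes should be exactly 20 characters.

Line 1: ['big', 'pharmacy'] (min_width=12, slack=8)
Line 2: ['pharmacy', 'give'] (min_width=13, slack=7)
Line 3: ['magnetic', 'network'] (min_width=16, slack=4)
Line 4: ['water', 'cat', 'heart', 'hard'] (min_width=20, slack=0)
Line 5: ['journey', 'leaf', 'water'] (min_width=18, slack=2)
Line 6: ['milk'] (min_width=4, slack=16)

Answer: |        big pharmacy|
|       pharmacy give|
|    magnetic network|
|water cat heart hard|
|  journey leaf water|
|                milk|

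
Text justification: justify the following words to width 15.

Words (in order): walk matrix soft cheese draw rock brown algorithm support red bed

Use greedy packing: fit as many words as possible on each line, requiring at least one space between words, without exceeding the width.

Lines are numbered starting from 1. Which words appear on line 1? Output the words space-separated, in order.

Line 1: ['walk', 'matrix'] (min_width=11, slack=4)
Line 2: ['soft', 'cheese'] (min_width=11, slack=4)
Line 3: ['draw', 'rock', 'brown'] (min_width=15, slack=0)
Line 4: ['algorithm'] (min_width=9, slack=6)
Line 5: ['support', 'red', 'bed'] (min_width=15, slack=0)

Answer: walk matrix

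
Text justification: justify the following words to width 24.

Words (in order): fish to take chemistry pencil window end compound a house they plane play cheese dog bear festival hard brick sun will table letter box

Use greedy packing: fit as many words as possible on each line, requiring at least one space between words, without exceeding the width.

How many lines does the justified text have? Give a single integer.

Line 1: ['fish', 'to', 'take', 'chemistry'] (min_width=22, slack=2)
Line 2: ['pencil', 'window', 'end'] (min_width=17, slack=7)
Line 3: ['compound', 'a', 'house', 'they'] (min_width=21, slack=3)
Line 4: ['plane', 'play', 'cheese', 'dog'] (min_width=21, slack=3)
Line 5: ['bear', 'festival', 'hard', 'brick'] (min_width=24, slack=0)
Line 6: ['sun', 'will', 'table', 'letter'] (min_width=21, slack=3)
Line 7: ['box'] (min_width=3, slack=21)
Total lines: 7

Answer: 7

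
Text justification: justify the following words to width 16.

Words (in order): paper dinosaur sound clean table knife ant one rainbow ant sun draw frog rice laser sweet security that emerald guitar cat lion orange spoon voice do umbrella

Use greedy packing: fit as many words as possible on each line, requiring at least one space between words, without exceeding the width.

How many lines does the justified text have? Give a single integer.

Line 1: ['paper', 'dinosaur'] (min_width=14, slack=2)
Line 2: ['sound', 'clean'] (min_width=11, slack=5)
Line 3: ['table', 'knife', 'ant'] (min_width=15, slack=1)
Line 4: ['one', 'rainbow', 'ant'] (min_width=15, slack=1)
Line 5: ['sun', 'draw', 'frog'] (min_width=13, slack=3)
Line 6: ['rice', 'laser', 'sweet'] (min_width=16, slack=0)
Line 7: ['security', 'that'] (min_width=13, slack=3)
Line 8: ['emerald', 'guitar'] (min_width=14, slack=2)
Line 9: ['cat', 'lion', 'orange'] (min_width=15, slack=1)
Line 10: ['spoon', 'voice', 'do'] (min_width=14, slack=2)
Line 11: ['umbrella'] (min_width=8, slack=8)
Total lines: 11

Answer: 11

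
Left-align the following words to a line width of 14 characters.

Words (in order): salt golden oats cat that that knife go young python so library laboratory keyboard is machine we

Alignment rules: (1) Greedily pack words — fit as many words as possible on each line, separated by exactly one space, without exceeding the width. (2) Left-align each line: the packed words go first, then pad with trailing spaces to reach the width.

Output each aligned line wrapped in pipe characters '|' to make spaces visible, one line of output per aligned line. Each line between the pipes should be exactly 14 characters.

Line 1: ['salt', 'golden'] (min_width=11, slack=3)
Line 2: ['oats', 'cat', 'that'] (min_width=13, slack=1)
Line 3: ['that', 'knife', 'go'] (min_width=13, slack=1)
Line 4: ['young', 'python'] (min_width=12, slack=2)
Line 5: ['so', 'library'] (min_width=10, slack=4)
Line 6: ['laboratory'] (min_width=10, slack=4)
Line 7: ['keyboard', 'is'] (min_width=11, slack=3)
Line 8: ['machine', 'we'] (min_width=10, slack=4)

Answer: |salt golden   |
|oats cat that |
|that knife go |
|young python  |
|so library    |
|laboratory    |
|keyboard is   |
|machine we    |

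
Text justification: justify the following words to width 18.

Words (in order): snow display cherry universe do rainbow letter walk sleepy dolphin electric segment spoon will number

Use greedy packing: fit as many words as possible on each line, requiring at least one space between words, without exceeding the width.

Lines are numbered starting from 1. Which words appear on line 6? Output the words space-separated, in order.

Answer: segment spoon will

Derivation:
Line 1: ['snow', 'display'] (min_width=12, slack=6)
Line 2: ['cherry', 'universe', 'do'] (min_width=18, slack=0)
Line 3: ['rainbow', 'letter'] (min_width=14, slack=4)
Line 4: ['walk', 'sleepy'] (min_width=11, slack=7)
Line 5: ['dolphin', 'electric'] (min_width=16, slack=2)
Line 6: ['segment', 'spoon', 'will'] (min_width=18, slack=0)
Line 7: ['number'] (min_width=6, slack=12)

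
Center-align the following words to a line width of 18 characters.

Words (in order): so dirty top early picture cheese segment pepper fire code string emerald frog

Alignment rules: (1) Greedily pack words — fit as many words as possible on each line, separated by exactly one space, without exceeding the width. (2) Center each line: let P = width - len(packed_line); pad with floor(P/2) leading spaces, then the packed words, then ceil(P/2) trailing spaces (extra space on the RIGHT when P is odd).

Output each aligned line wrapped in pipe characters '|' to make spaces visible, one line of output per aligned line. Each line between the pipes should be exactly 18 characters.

Answer: |so dirty top early|
|  picture cheese  |
|  segment pepper  |
| fire code string |
|   emerald frog   |

Derivation:
Line 1: ['so', 'dirty', 'top', 'early'] (min_width=18, slack=0)
Line 2: ['picture', 'cheese'] (min_width=14, slack=4)
Line 3: ['segment', 'pepper'] (min_width=14, slack=4)
Line 4: ['fire', 'code', 'string'] (min_width=16, slack=2)
Line 5: ['emerald', 'frog'] (min_width=12, slack=6)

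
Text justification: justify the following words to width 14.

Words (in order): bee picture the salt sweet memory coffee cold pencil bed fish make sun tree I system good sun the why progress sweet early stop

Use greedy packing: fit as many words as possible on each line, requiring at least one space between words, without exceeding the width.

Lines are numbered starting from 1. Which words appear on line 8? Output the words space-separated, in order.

Answer: sun the why

Derivation:
Line 1: ['bee', 'picture'] (min_width=11, slack=3)
Line 2: ['the', 'salt', 'sweet'] (min_width=14, slack=0)
Line 3: ['memory', 'coffee'] (min_width=13, slack=1)
Line 4: ['cold', 'pencil'] (min_width=11, slack=3)
Line 5: ['bed', 'fish', 'make'] (min_width=13, slack=1)
Line 6: ['sun', 'tree', 'I'] (min_width=10, slack=4)
Line 7: ['system', 'good'] (min_width=11, slack=3)
Line 8: ['sun', 'the', 'why'] (min_width=11, slack=3)
Line 9: ['progress', 'sweet'] (min_width=14, slack=0)
Line 10: ['early', 'stop'] (min_width=10, slack=4)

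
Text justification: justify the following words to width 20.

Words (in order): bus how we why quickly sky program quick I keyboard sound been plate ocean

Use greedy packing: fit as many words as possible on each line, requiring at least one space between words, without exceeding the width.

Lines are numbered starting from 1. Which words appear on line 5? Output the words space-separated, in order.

Answer: ocean

Derivation:
Line 1: ['bus', 'how', 'we', 'why'] (min_width=14, slack=6)
Line 2: ['quickly', 'sky', 'program'] (min_width=19, slack=1)
Line 3: ['quick', 'I', 'keyboard'] (min_width=16, slack=4)
Line 4: ['sound', 'been', 'plate'] (min_width=16, slack=4)
Line 5: ['ocean'] (min_width=5, slack=15)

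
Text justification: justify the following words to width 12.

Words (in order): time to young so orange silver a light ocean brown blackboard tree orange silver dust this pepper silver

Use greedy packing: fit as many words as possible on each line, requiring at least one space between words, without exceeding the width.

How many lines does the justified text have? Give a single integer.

Line 1: ['time', 'to'] (min_width=7, slack=5)
Line 2: ['young', 'so'] (min_width=8, slack=4)
Line 3: ['orange'] (min_width=6, slack=6)
Line 4: ['silver', 'a'] (min_width=8, slack=4)
Line 5: ['light', 'ocean'] (min_width=11, slack=1)
Line 6: ['brown'] (min_width=5, slack=7)
Line 7: ['blackboard'] (min_width=10, slack=2)
Line 8: ['tree', 'orange'] (min_width=11, slack=1)
Line 9: ['silver', 'dust'] (min_width=11, slack=1)
Line 10: ['this', 'pepper'] (min_width=11, slack=1)
Line 11: ['silver'] (min_width=6, slack=6)
Total lines: 11

Answer: 11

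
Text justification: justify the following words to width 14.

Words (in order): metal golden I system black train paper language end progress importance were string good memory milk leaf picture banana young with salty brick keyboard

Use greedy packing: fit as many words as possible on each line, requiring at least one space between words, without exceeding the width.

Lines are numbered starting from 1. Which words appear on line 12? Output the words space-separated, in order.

Line 1: ['metal', 'golden', 'I'] (min_width=14, slack=0)
Line 2: ['system', 'black'] (min_width=12, slack=2)
Line 3: ['train', 'paper'] (min_width=11, slack=3)
Line 4: ['language', 'end'] (min_width=12, slack=2)
Line 5: ['progress'] (min_width=8, slack=6)
Line 6: ['importance'] (min_width=10, slack=4)
Line 7: ['were', 'string'] (min_width=11, slack=3)
Line 8: ['good', 'memory'] (min_width=11, slack=3)
Line 9: ['milk', 'leaf'] (min_width=9, slack=5)
Line 10: ['picture', 'banana'] (min_width=14, slack=0)
Line 11: ['young', 'with'] (min_width=10, slack=4)
Line 12: ['salty', 'brick'] (min_width=11, slack=3)
Line 13: ['keyboard'] (min_width=8, slack=6)

Answer: salty brick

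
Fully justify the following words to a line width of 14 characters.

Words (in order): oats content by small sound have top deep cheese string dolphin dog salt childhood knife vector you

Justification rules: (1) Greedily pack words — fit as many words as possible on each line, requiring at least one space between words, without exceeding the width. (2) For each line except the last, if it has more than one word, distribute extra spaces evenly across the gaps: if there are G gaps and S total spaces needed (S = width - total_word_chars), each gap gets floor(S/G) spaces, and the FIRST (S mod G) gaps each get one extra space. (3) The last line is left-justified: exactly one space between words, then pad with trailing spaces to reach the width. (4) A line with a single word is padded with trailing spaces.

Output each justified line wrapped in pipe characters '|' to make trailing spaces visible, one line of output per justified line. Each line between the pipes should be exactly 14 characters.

Answer: |oats   content|
|by small sound|
|have  top deep|
|cheese  string|
|dolphin    dog|
|salt childhood|
|knife   vector|
|you           |

Derivation:
Line 1: ['oats', 'content'] (min_width=12, slack=2)
Line 2: ['by', 'small', 'sound'] (min_width=14, slack=0)
Line 3: ['have', 'top', 'deep'] (min_width=13, slack=1)
Line 4: ['cheese', 'string'] (min_width=13, slack=1)
Line 5: ['dolphin', 'dog'] (min_width=11, slack=3)
Line 6: ['salt', 'childhood'] (min_width=14, slack=0)
Line 7: ['knife', 'vector'] (min_width=12, slack=2)
Line 8: ['you'] (min_width=3, slack=11)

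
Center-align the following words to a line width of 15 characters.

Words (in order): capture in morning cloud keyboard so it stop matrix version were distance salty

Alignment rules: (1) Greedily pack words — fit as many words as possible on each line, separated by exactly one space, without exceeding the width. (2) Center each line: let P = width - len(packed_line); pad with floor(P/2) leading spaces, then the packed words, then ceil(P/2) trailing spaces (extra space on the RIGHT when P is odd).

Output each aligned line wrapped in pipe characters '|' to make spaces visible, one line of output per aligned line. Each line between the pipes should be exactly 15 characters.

Line 1: ['capture', 'in'] (min_width=10, slack=5)
Line 2: ['morning', 'cloud'] (min_width=13, slack=2)
Line 3: ['keyboard', 'so', 'it'] (min_width=14, slack=1)
Line 4: ['stop', 'matrix'] (min_width=11, slack=4)
Line 5: ['version', 'were'] (min_width=12, slack=3)
Line 6: ['distance', 'salty'] (min_width=14, slack=1)

Answer: |  capture in   |
| morning cloud |
|keyboard so it |
|  stop matrix  |
| version were  |
|distance salty |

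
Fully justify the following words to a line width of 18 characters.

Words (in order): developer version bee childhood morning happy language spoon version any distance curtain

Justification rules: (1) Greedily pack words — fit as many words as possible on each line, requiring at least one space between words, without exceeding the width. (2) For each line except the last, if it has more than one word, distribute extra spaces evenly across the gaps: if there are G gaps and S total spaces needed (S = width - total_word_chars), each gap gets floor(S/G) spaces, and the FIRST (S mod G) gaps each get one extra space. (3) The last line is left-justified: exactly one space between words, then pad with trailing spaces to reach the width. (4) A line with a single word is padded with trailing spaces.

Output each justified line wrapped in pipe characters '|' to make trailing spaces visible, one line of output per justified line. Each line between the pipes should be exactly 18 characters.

Line 1: ['developer', 'version'] (min_width=17, slack=1)
Line 2: ['bee', 'childhood'] (min_width=13, slack=5)
Line 3: ['morning', 'happy'] (min_width=13, slack=5)
Line 4: ['language', 'spoon'] (min_width=14, slack=4)
Line 5: ['version', 'any'] (min_width=11, slack=7)
Line 6: ['distance', 'curtain'] (min_width=16, slack=2)

Answer: |developer  version|
|bee      childhood|
|morning      happy|
|language     spoon|
|version        any|
|distance curtain  |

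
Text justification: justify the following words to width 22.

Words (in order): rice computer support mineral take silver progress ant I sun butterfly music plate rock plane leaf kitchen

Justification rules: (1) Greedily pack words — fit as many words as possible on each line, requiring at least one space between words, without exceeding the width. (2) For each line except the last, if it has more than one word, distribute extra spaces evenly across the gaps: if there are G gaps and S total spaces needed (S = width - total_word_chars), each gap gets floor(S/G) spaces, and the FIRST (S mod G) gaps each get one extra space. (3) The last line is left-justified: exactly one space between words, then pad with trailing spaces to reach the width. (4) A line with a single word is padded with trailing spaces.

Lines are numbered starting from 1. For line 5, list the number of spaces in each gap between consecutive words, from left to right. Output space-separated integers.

Line 1: ['rice', 'computer', 'support'] (min_width=21, slack=1)
Line 2: ['mineral', 'take', 'silver'] (min_width=19, slack=3)
Line 3: ['progress', 'ant', 'I', 'sun'] (min_width=18, slack=4)
Line 4: ['butterfly', 'music', 'plate'] (min_width=21, slack=1)
Line 5: ['rock', 'plane', 'leaf'] (min_width=15, slack=7)
Line 6: ['kitchen'] (min_width=7, slack=15)

Answer: 5 4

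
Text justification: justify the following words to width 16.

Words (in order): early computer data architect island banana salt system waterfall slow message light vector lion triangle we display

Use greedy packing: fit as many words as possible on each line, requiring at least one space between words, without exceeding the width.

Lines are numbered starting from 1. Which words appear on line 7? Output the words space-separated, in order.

Line 1: ['early', 'computer'] (min_width=14, slack=2)
Line 2: ['data', 'architect'] (min_width=14, slack=2)
Line 3: ['island', 'banana'] (min_width=13, slack=3)
Line 4: ['salt', 'system'] (min_width=11, slack=5)
Line 5: ['waterfall', 'slow'] (min_width=14, slack=2)
Line 6: ['message', 'light'] (min_width=13, slack=3)
Line 7: ['vector', 'lion'] (min_width=11, slack=5)
Line 8: ['triangle', 'we'] (min_width=11, slack=5)
Line 9: ['display'] (min_width=7, slack=9)

Answer: vector lion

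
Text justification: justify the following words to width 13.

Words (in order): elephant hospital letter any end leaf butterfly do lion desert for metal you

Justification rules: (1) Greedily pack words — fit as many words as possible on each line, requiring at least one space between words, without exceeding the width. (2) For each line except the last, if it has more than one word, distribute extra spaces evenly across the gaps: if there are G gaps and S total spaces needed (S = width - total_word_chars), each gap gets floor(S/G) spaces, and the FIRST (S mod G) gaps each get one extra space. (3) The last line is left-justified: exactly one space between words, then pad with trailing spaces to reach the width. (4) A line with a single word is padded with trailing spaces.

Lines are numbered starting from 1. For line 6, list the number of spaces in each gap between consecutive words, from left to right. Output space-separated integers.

Line 1: ['elephant'] (min_width=8, slack=5)
Line 2: ['hospital'] (min_width=8, slack=5)
Line 3: ['letter', 'any'] (min_width=10, slack=3)
Line 4: ['end', 'leaf'] (min_width=8, slack=5)
Line 5: ['butterfly', 'do'] (min_width=12, slack=1)
Line 6: ['lion', 'desert'] (min_width=11, slack=2)
Line 7: ['for', 'metal', 'you'] (min_width=13, slack=0)

Answer: 3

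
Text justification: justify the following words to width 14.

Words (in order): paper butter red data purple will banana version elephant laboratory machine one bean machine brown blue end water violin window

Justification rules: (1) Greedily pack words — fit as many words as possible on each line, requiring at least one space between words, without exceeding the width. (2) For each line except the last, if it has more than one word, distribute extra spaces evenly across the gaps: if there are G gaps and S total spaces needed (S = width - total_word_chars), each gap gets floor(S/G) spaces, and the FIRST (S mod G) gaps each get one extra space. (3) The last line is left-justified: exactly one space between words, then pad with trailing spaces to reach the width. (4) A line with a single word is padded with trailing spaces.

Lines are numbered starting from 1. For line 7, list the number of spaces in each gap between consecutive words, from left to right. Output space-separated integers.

Line 1: ['paper', 'butter'] (min_width=12, slack=2)
Line 2: ['red', 'data'] (min_width=8, slack=6)
Line 3: ['purple', 'will'] (min_width=11, slack=3)
Line 4: ['banana', 'version'] (min_width=14, slack=0)
Line 5: ['elephant'] (min_width=8, slack=6)
Line 6: ['laboratory'] (min_width=10, slack=4)
Line 7: ['machine', 'one'] (min_width=11, slack=3)
Line 8: ['bean', 'machine'] (min_width=12, slack=2)
Line 9: ['brown', 'blue', 'end'] (min_width=14, slack=0)
Line 10: ['water', 'violin'] (min_width=12, slack=2)
Line 11: ['window'] (min_width=6, slack=8)

Answer: 4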